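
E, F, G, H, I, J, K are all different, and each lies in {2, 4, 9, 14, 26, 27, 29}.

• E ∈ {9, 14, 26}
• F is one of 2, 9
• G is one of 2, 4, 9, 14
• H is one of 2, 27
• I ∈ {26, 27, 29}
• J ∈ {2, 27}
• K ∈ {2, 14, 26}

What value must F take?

9

Among the 7 variables, 4 fits only G (and all 7 values in {2, 4, 9, 14, 26, 27, 29} must be used), so G = 4.
Among the 6 still-open variables, 29 fits only I (and all 6 values in {2, 9, 14, 26, 27, 29} must be used), so I = 29.
H and J share exactly the 2 values {2, 27}; by pigeonhole those values go to them, so strike 2, 27 from F, K.
So F = 9.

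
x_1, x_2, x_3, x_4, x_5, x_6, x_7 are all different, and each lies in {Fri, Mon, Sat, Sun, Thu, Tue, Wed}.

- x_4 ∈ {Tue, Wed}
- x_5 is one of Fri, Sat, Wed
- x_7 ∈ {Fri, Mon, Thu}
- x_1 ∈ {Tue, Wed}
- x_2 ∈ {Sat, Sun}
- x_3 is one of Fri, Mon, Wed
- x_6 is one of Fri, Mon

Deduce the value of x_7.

Thu

Among the 7 variables, Sun fits only x_2 (and all 7 values in {Fri, Mon, Sat, Sun, Thu, Tue, Wed} must be used), so x_2 = Sun.
Among the 6 still-open variables, Sat fits only x_5 (and all 6 values in {Fri, Mon, Sat, Thu, Tue, Wed} must be used), so x_5 = Sat.
The 5 still-open variables draw from only 5 values {Fri, Mon, Thu, Tue, Wed}, so each is used; only x_7 can be Thu, hence x_7 = Thu.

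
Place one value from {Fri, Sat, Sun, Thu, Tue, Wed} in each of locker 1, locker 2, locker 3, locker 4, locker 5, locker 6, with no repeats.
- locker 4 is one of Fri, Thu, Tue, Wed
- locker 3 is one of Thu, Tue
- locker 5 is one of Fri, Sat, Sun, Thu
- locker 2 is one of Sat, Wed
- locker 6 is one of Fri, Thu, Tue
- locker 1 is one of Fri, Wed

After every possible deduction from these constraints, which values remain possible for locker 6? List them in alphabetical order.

Fri, Thu, Tue

Among the 6 variables, Sun fits only locker 5 (and all 6 values in {Fri, Sat, Sun, Thu, Tue, Wed} must be used), so locker 5 = Sun.
Among the 5 still-open variables, Sat fits only locker 2 (and all 5 values in {Fri, Sat, Thu, Tue, Wed} must be used), so locker 2 = Sat.
No further eliminations apply; locker 6 can still be any of Fri, Thu, Tue.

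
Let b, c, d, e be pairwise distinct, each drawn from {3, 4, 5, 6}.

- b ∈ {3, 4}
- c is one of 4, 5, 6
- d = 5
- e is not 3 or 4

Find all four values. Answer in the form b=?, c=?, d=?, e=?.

b=3, c=4, d=5, e=6

d has just one choice, so d = 5. Remove 5 from c, e.
e has just one choice, so e = 6. So c can't be 6.
That leaves c = 4. So b can't be 4.
b has just one choice, so b = 3.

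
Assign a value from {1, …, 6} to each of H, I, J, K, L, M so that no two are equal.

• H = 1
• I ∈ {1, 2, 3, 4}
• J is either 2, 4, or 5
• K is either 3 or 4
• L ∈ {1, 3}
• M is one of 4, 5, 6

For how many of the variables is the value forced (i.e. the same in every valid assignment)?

6

H must be 1 (only option left). Eliminate 1 elsewhere: I, L.
L must be 3 (only option left). Strike 3 from I, K.
K must be 4 (only option left). Strike 4 from I, J, M.
I's domain is down to {2}, so I = 2. Remove 2 from J.
J must be 5 (only option left). Remove 5 from M.
M has just one choice, so M = 6.
Every variable is fixed: H=1, I=2, J=5, K=4, L=3, M=6. That makes 6.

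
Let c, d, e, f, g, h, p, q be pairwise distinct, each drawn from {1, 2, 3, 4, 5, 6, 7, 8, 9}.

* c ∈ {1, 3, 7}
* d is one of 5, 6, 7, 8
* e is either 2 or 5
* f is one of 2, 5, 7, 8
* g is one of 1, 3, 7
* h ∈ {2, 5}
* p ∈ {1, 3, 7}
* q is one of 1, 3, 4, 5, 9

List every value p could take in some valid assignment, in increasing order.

e and h between them cover only {2, 5} — a naked pair. Remove those values from d, f, q.
c, g, p share exactly the 3 values {1, 3, 7}; by pigeonhole those values go to them, so strike 1, 3, 7 from d, f, q.
That leaves f = 8. So d can't be 8.
d's domain is down to {6}, so d = 6.
No further eliminations apply; p can still be any of 1, 3, 7.

1, 3, 7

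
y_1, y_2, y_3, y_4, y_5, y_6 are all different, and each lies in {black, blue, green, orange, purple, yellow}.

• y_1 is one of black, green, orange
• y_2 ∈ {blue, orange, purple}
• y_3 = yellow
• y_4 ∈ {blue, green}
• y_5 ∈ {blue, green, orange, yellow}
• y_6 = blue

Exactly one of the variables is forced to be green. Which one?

y_3's domain is down to {yellow}, so y_3 = yellow. Eliminate yellow elsewhere: y_5.
That leaves y_6 = blue. Eliminate blue elsewhere: y_2, y_4, y_5.
So green goes to y_4.

y_4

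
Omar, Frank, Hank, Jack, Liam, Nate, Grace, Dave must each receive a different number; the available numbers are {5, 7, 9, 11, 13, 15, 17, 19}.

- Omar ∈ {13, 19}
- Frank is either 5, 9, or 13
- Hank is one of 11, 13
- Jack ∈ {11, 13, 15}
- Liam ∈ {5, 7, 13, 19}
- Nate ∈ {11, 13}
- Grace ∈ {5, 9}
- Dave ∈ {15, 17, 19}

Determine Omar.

The 8 variables draw from only 8 values {5, 7, 9, 11, 13, 15, 17, 19}, so each is used; only Liam can be 7, hence Liam = 7.
The 7 still-open variables draw from only 7 values {5, 9, 11, 13, 15, 17, 19}, so each is used; only Dave can be 17, hence Dave = 17.
The 6 still-open variables together cover exactly {5, 9, 11, 13, 15, 19} — 6 values for 6 variables — and 15 appears only in Jack's list, so Jack = 15.
The 5 still-open variables draw from only 5 values {5, 9, 11, 13, 19}, so each is used; only Omar can be 19, hence Omar = 19.

19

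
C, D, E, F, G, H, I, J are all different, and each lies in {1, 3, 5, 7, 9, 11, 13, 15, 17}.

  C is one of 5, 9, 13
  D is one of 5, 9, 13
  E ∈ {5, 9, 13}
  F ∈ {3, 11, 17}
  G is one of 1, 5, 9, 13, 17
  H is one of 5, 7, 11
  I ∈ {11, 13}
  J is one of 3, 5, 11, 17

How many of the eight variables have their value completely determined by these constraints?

3

Among the 8 variables, 1 fits only G (and all 8 values in {1, 3, 5, 7, 9, 11, 13, 17} must be used), so G = 1.
Among the 7 still-open variables, 7 fits only H (and all 7 values in {3, 5, 7, 9, 11, 13, 17} must be used), so H = 7.
C, D, E between them cover only {5, 9, 13} — a naked triple. Remove those values from I, J.
I's domain is down to {11}, so I = 11. Remove 11 from F, J.
Determined: G=1, H=7, I=11. The other variables each still have more than one consistent value. That makes 3.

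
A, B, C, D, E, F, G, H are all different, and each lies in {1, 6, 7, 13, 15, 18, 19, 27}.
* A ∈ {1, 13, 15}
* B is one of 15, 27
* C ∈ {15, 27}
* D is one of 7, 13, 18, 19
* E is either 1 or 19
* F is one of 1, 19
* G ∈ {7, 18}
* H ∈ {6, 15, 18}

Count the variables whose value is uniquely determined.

2

Among the 8 variables, 6 fits only H (and all 8 values in {1, 6, 7, 13, 15, 18, 19, 27} must be used), so H = 6.
The 2 variables B and C are confined to {15, 27}, which locks those values in; drop them from A.
The 2 variables E and F are confined to {1, 19}, which locks those values in; drop them from A, D.
A has just one choice, so A = 13. Remove 13 from D.
Determined: A=13, H=6. The other variables each still have more than one consistent value. That makes 2.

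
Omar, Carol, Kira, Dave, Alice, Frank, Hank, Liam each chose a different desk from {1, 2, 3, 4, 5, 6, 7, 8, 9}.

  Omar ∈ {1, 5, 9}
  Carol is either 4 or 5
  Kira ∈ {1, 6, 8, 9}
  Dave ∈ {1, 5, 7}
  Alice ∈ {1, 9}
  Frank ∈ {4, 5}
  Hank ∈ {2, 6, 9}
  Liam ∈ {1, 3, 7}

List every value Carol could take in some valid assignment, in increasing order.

4, 5

Carol and Frank between them cover only {4, 5} — a naked pair. Remove those values from Omar, Dave.
Omar and Alice share exactly the 2 values {1, 9}; by pigeonhole those values go to them, so strike 1, 9 from Kira, Dave, Hank, Liam.
Dave has just one choice, so Dave = 7. Remove 7 from Liam.
Liam has just one choice, so Liam = 3.
No further eliminations apply; Carol can still be any of 4, 5.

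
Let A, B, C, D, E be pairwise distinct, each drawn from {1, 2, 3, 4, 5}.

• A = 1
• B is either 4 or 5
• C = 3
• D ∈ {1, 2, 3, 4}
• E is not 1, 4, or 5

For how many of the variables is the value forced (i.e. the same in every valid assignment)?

5

A must be 1 (only option left). Remove 1 from D.
That leaves C = 3. Strike 3 from D, E.
That leaves E = 2. So D can't be 2.
D has just one choice, so D = 4. Strike 4 from B.
B's domain is down to {5}, so B = 5.
Every variable is fixed: A=1, B=5, C=3, D=4, E=2. That makes 5.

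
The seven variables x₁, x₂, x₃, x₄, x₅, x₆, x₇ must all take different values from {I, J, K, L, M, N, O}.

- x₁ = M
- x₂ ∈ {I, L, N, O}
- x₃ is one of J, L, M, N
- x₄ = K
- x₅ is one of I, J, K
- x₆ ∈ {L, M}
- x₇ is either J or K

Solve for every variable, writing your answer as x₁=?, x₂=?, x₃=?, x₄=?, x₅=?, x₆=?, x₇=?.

x₁'s domain is down to {M}, so x₁ = M. Eliminate M elsewhere: x₃, x₆.
x₄'s domain is down to {K}, so x₄ = K. So x₅, x₇ can't be K.
x₆ has just one choice, so x₆ = L. Eliminate L elsewhere: x₂, x₃.
x₇'s domain is down to {J}, so x₇ = J. Remove J from x₃, x₅.
x₃ has just one choice, so x₃ = N. So x₂ can't be N.
That leaves x₅ = I. Eliminate I elsewhere: x₂.
x₂'s domain is down to {O}, so x₂ = O.

x₁=M, x₂=O, x₃=N, x₄=K, x₅=I, x₆=L, x₇=J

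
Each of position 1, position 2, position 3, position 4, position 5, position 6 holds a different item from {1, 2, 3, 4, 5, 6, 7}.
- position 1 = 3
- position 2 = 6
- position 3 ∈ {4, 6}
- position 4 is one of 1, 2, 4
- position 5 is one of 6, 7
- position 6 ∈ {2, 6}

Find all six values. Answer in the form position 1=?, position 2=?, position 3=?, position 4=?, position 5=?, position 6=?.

position 1 has just one choice, so position 1 = 3.
position 2 must be 6 (only option left). Remove 6 from position 3, position 5, position 6.
position 3 has just one choice, so position 3 = 4. So position 4 can't be 4.
That leaves position 5 = 7.
position 6 has just one choice, so position 6 = 2. Strike 2 from position 4.
position 4 must be 1 (only option left).

position 1=3, position 2=6, position 3=4, position 4=1, position 5=7, position 6=2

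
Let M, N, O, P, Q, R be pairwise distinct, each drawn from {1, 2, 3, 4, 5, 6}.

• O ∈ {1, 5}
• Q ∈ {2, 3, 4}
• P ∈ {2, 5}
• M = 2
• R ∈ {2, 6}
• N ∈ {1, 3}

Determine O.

M has just one choice, so M = 2. Strike 2 from P, Q, R.
P has just one choice, so P = 5. Eliminate 5 elsewhere: O.
So O = 1.

1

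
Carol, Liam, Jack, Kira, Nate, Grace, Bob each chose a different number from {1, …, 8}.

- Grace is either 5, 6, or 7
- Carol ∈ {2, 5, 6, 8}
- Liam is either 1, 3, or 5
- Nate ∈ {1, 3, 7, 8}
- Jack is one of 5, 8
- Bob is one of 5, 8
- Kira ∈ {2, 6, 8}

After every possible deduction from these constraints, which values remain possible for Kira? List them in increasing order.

2, 6

The 2 variables Jack and Bob are confined to {5, 8}, which locks those values in; drop them from Carol, Liam, Kira, Nate, Grace.
Carol and Kira share exactly the 2 values {2, 6}; by pigeonhole those values go to them, so strike 2, 6 from Grace.
Grace's domain is down to {7}, so Grace = 7. Remove 7 from Nate.
No further eliminations apply; Kira can still be any of 2, 6.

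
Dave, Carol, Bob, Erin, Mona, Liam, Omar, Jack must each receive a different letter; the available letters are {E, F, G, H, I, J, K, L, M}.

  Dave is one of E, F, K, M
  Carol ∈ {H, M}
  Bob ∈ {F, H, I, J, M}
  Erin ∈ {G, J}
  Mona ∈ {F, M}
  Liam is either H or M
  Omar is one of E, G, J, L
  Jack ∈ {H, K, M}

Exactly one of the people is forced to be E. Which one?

Carol and Liam share exactly the 2 values {H, M}; by pigeonhole those values go to them, so strike H, M from Dave, Bob, Mona, Jack.
Mona's domain is down to {F}, so Mona = F. Eliminate F elsewhere: Dave, Bob.
Jack's domain is down to {K}, so Jack = K. Strike K from Dave.
So E goes to Dave.

Dave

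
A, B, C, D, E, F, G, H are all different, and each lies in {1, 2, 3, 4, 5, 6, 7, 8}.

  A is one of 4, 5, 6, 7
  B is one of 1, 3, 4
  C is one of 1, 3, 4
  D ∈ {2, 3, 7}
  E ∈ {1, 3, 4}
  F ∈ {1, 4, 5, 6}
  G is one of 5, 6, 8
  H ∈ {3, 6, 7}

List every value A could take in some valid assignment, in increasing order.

The 8 variables draw from only 8 values {1, 2, 3, 4, 5, 6, 7, 8}, so each is used; only D can be 2, hence D = 2.
Among the 7 still-open variables, 8 fits only G (and all 7 values in {1, 3, 4, 5, 6, 7, 8} must be used), so G = 8.
B, C, E between them cover only {1, 3, 4} — a naked triple. Remove those values from A, F, H.
No further eliminations apply; A can still be any of 5, 6, 7.

5, 6, 7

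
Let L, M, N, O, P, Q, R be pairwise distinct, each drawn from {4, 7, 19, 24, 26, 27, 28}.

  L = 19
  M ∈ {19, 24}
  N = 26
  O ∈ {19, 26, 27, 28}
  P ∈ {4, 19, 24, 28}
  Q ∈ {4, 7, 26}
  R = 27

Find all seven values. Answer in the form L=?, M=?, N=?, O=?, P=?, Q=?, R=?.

L=19, M=24, N=26, O=28, P=4, Q=7, R=27

L has just one choice, so L = 19. Eliminate 19 elsewhere: M, O, P.
That leaves M = 24. Remove 24 from P.
N must be 26 (only option left). Eliminate 26 elsewhere: O, Q.
R's domain is down to {27}, so R = 27. Strike 27 from O.
O must be 28 (only option left). So P can't be 28.
P's domain is down to {4}, so P = 4. Remove 4 from Q.
That leaves Q = 7.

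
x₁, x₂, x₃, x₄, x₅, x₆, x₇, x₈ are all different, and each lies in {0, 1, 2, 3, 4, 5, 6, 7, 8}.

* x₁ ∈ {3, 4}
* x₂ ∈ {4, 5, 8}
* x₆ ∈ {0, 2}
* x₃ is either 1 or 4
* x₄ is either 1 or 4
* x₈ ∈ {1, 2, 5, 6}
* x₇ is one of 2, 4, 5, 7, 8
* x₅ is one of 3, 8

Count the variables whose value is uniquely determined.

3

x₃ and x₄ between them cover only {1, 4} — a naked pair. Remove those values from x₁, x₂, x₇, x₈.
x₁ must be 3 (only option left). Remove 3 from x₅.
x₅ has just one choice, so x₅ = 8. Remove 8 from x₂, x₇.
That leaves x₂ = 5. Eliminate 5 elsewhere: x₇, x₈.
Determined: x₁=3, x₂=5, x₅=8. The other variables each still have more than one consistent value. That makes 3.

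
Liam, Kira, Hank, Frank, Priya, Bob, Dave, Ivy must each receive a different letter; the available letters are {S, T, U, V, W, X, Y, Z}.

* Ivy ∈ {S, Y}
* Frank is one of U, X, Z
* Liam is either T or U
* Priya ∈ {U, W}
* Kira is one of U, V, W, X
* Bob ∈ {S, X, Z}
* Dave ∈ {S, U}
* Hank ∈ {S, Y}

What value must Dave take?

The 8 variables draw from only 8 values {S, T, U, V, W, X, Y, Z}, so each is used; only Liam can be T, hence Liam = T.
Among the 7 still-open variables, V fits only Kira (and all 7 values in {S, U, V, W, X, Y, Z} must be used), so Kira = V.
Among the 6 still-open variables, W fits only Priya (and all 6 values in {S, U, W, X, Y, Z} must be used), so Priya = W.
The 2 variables Hank and Ivy are confined to {S, Y}, which locks those values in; drop them from Bob, Dave.
So Dave = U.

U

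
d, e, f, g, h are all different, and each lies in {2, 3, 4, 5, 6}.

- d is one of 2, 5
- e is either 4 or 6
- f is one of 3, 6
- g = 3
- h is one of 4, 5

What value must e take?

g has just one choice, so g = 3. Remove 3 from f.
f's domain is down to {6}, so f = 6. Eliminate 6 elsewhere: e.
So e = 4.

4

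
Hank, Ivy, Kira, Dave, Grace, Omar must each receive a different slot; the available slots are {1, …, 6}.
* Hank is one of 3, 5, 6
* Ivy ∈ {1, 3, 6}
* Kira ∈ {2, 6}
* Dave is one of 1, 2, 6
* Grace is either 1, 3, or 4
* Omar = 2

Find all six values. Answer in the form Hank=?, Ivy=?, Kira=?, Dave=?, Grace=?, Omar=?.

Omar's domain is down to {2}, so Omar = 2. Strike 2 from Kira, Dave.
Kira's domain is down to {6}, so Kira = 6. Eliminate 6 elsewhere: Hank, Ivy, Dave.
Dave must be 1 (only option left). Strike 1 from Ivy, Grace.
That leaves Ivy = 3. Strike 3 from Hank, Grace.
Grace's domain is down to {4}, so Grace = 4.
Hank must be 5 (only option left).

Hank=5, Ivy=3, Kira=6, Dave=1, Grace=4, Omar=2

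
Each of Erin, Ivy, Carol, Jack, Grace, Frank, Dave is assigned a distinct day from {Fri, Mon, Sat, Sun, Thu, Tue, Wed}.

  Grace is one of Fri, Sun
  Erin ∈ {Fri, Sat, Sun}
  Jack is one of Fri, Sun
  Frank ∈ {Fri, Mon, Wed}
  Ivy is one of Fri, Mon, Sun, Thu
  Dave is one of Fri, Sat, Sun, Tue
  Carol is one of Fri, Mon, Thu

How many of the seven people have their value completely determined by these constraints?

The 7 variables draw from only 7 values {Fri, Mon, Sat, Sun, Thu, Tue, Wed}, so each is used; only Dave can be Tue, hence Dave = Tue.
Among the 6 still-open variables, Sat fits only Erin (and all 6 values in {Fri, Mon, Sat, Sun, Thu, Wed} must be used), so Erin = Sat.
The 5 still-open variables draw from only 5 values {Fri, Mon, Sun, Thu, Wed}, so each is used; only Frank can be Wed, hence Frank = Wed.
Jack and Grace share exactly the 2 values {Fri, Sun}; by pigeonhole those values go to them, so strike Fri, Sun from Ivy, Carol.
Determined: Erin=Sat, Frank=Wed, Dave=Tue. The other people each still have more than one consistent value. That makes 3.

3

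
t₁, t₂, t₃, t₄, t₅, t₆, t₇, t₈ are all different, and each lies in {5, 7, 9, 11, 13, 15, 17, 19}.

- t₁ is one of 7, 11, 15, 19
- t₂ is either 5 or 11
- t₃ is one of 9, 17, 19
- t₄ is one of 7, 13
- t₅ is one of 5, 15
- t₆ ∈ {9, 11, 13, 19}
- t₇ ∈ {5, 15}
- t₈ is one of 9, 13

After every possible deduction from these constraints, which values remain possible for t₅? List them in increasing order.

5, 15

The 8 variables draw from only 8 values {5, 7, 9, 11, 13, 15, 17, 19}, so each is used; only t₃ can be 17, hence t₃ = 17.
t₅ and t₇ between them cover only {5, 15} — a naked pair. Remove those values from t₁, t₂.
t₂ must be 11 (only option left). Strike 11 from t₁, t₆.
No further eliminations apply; t₅ can still be any of 5, 15.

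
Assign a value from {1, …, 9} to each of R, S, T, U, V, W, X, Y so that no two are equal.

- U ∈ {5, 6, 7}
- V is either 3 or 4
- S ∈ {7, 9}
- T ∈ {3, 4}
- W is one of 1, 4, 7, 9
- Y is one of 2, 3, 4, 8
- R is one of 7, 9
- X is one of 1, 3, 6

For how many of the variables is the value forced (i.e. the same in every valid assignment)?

R and S share exactly the 2 values {7, 9}; by pigeonhole those values go to them, so strike 7, 9 from U, W.
T and V share exactly the 2 values {3, 4}; by pigeonhole those values go to them, so strike 3, 4 from W, X, Y.
W's domain is down to {1}, so W = 1. Strike 1 from X.
X has just one choice, so X = 6. So U can't be 6.
U has just one choice, so U = 5.
Determined: U=5, W=1, X=6. The other variables each still have more than one consistent value. That makes 3.

3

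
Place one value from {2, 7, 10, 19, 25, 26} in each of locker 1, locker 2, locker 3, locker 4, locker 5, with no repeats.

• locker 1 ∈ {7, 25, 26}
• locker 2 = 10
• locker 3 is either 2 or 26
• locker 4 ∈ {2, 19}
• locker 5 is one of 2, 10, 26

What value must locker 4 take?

19

locker 2 has just one choice, so locker 2 = 10. Strike 10 from locker 5.
locker 3 and locker 5 share exactly the 2 values {2, 26}; by pigeonhole those values go to them, so strike 2, 26 from locker 1, locker 4.
So locker 4 = 19.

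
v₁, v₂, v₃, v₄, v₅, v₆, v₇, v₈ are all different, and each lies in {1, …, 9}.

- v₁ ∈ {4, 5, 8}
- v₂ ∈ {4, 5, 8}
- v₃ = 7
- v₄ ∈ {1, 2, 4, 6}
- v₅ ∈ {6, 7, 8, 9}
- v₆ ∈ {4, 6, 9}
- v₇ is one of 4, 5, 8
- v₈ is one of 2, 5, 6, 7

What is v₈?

2

v₃ must be 7 (only option left). Remove 7 from v₅, v₈.
The 7 still-open variables together cover exactly {1, 2, 4, 5, 6, 8, 9} — 7 values for 7 variables — and 1 appears only in v₄'s list, so v₄ = 1.
The 6 still-open variables together cover exactly {2, 4, 5, 6, 8, 9} — 6 values for 6 variables — and 2 appears only in v₈'s list, so v₈ = 2.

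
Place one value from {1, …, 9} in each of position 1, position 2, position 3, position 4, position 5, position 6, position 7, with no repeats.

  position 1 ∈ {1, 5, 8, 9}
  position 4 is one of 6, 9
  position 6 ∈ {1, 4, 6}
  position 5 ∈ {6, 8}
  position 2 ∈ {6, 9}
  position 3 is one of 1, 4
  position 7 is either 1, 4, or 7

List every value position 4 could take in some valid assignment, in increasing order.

6, 9

Among the 7 variables, 5 fits only position 1 (and all 7 values in {1, 4, 5, 6, 7, 8, 9} must be used), so position 1 = 5.
The 6 still-open variables draw from only 6 values {1, 4, 6, 7, 8, 9}, so each is used; only position 7 can be 7, hence position 7 = 7.
The 5 still-open variables together cover exactly {1, 4, 6, 8, 9} — 5 values for 5 variables — and 8 appears only in position 5's list, so position 5 = 8.
The 2 variables position 2 and position 4 are confined to {6, 9}, which locks those values in; drop them from position 6.
No further eliminations apply; position 4 can still be any of 6, 9.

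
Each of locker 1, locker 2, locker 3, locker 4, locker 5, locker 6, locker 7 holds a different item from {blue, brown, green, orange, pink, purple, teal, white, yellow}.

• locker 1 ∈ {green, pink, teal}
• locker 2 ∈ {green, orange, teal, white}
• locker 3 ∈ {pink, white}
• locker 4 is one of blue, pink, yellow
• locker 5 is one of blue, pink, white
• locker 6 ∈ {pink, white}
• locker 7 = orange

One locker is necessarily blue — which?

locker 7 has just one choice, so locker 7 = orange. Remove orange from locker 2.
The 6 still-open variables draw from only 6 values {blue, green, pink, teal, white, yellow}, so each is used; only locker 4 can be yellow, hence locker 4 = yellow.
The 5 still-open variables together cover exactly {blue, green, pink, teal, white} — 5 values for 5 variables — and blue appears only in locker 5's list, so locker 5 = blue.

locker 5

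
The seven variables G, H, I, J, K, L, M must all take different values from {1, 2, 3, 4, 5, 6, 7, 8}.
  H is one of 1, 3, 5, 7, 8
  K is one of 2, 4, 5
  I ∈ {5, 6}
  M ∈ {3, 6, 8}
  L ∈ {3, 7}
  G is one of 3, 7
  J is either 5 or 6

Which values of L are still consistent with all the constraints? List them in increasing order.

3, 7

The 2 variables G and L are confined to {3, 7}, which locks those values in; drop them from H, M.
I and J share exactly the 2 values {5, 6}; by pigeonhole those values go to them, so strike 5, 6 from H, K, M.
M must be 8 (only option left). Remove 8 from H.
H's domain is down to {1}, so H = 1.
No further eliminations apply; L can still be any of 3, 7.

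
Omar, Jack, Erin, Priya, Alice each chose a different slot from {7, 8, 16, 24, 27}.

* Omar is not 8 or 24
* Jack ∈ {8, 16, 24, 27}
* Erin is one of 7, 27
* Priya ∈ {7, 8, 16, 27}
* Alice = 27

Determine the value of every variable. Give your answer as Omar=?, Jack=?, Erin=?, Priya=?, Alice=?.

Omar=16, Jack=24, Erin=7, Priya=8, Alice=27

Alice must be 27 (only option left). So Omar, Jack, Erin, Priya can't be 27.
Erin's domain is down to {7}, so Erin = 7. Eliminate 7 elsewhere: Omar, Priya.
That leaves Omar = 16. Strike 16 from Jack, Priya.
That leaves Priya = 8. Eliminate 8 elsewhere: Jack.
Jack must be 24 (only option left).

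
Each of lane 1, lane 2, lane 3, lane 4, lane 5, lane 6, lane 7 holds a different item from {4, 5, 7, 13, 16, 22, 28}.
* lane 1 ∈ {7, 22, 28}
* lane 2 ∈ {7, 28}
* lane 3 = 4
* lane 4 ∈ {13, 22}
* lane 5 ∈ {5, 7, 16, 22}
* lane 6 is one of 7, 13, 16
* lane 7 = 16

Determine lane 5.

lane 3 has just one choice, so lane 3 = 4.
That leaves lane 7 = 16. Remove 16 from lane 5, lane 6.
The 5 still-open variables together cover exactly {5, 7, 13, 22, 28} — 5 values for 5 variables — and 5 appears only in lane 5's list, so lane 5 = 5.

5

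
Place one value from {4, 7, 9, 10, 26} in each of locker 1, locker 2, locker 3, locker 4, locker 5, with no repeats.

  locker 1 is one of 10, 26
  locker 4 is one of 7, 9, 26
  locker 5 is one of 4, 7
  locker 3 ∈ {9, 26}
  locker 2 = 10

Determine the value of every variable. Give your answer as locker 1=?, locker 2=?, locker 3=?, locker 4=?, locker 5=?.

locker 1=26, locker 2=10, locker 3=9, locker 4=7, locker 5=4

locker 2 has just one choice, so locker 2 = 10. So locker 1 can't be 10.
locker 1's domain is down to {26}, so locker 1 = 26. So locker 3, locker 4 can't be 26.
locker 3 has just one choice, so locker 3 = 9. Remove 9 from locker 4.
locker 4 must be 7 (only option left). Eliminate 7 elsewhere: locker 5.
That leaves locker 5 = 4.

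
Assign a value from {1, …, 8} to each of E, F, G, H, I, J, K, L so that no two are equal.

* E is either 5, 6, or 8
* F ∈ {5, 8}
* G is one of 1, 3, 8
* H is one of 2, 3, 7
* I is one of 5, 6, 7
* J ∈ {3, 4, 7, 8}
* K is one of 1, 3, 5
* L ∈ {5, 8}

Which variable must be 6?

E

Among the 8 variables, 2 fits only H (and all 8 values in {1, 2, 3, 4, 5, 6, 7, 8} must be used), so H = 2.
Among the 7 still-open variables, 4 fits only J (and all 7 values in {1, 3, 4, 5, 6, 7, 8} must be used), so J = 4.
Among the 6 still-open variables, 7 fits only I (and all 6 values in {1, 3, 5, 6, 7, 8} must be used), so I = 7.
The 5 still-open variables together cover exactly {1, 3, 5, 6, 8} — 5 values for 5 variables — and 6 appears only in E's list, so E = 6.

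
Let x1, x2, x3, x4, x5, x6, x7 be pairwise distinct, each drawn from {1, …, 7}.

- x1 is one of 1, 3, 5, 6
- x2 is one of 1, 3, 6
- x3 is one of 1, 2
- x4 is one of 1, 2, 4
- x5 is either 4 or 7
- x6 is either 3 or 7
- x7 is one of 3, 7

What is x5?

4

Among the 7 variables, 5 fits only x1 (and all 7 values in {1, 2, 3, 4, 5, 6, 7} must be used), so x1 = 5.
The 6 still-open variables draw from only 6 values {1, 2, 3, 4, 6, 7}, so each is used; only x2 can be 6, hence x2 = 6.
The 2 variables x6 and x7 are confined to {3, 7}, which locks those values in; drop them from x5.
So x5 = 4.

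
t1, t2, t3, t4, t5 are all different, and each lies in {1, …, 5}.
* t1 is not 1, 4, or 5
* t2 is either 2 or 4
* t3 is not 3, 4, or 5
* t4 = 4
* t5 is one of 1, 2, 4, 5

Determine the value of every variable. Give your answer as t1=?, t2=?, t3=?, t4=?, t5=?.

t4 must be 4 (only option left). Strike 4 from t2, t5.
That leaves t2 = 2. So t1, t3, t5 can't be 2.
t3's domain is down to {1}, so t3 = 1. Strike 1 from t5.
t5 must be 5 (only option left).
t1 has just one choice, so t1 = 3.

t1=3, t2=2, t3=1, t4=4, t5=5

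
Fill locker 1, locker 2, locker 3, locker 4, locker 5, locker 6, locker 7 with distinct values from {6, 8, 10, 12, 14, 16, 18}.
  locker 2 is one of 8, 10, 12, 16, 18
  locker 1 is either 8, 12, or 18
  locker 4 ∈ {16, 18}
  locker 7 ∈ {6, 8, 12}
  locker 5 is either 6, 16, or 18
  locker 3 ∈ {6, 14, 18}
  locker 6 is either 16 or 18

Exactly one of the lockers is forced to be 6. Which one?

locker 5

The 7 variables draw from only 7 values {6, 8, 10, 12, 14, 16, 18}, so each is used; only locker 2 can be 10, hence locker 2 = 10.
The 6 still-open variables draw from only 6 values {6, 8, 12, 14, 16, 18}, so each is used; only locker 3 can be 14, hence locker 3 = 14.
locker 4 and locker 6 share exactly the 2 values {16, 18}; by pigeonhole those values go to them, so strike 16, 18 from locker 1, locker 5.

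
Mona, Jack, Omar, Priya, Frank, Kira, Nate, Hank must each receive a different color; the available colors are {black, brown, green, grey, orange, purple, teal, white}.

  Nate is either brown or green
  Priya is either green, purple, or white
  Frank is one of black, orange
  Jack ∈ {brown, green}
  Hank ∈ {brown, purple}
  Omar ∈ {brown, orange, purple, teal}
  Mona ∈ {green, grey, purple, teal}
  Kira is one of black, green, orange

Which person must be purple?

The 8 variables draw from only 8 values {black, brown, green, grey, orange, purple, teal, white}, so each is used; only Mona can be grey, hence Mona = grey.
The 7 still-open variables draw from only 7 values {black, brown, green, orange, purple, teal, white}, so each is used; only Omar can be teal, hence Omar = teal.
Among the 6 still-open variables, white fits only Priya (and all 6 values in {black, brown, green, orange, purple, white} must be used), so Priya = white.
The 5 still-open variables together cover exactly {black, brown, green, orange, purple} — 5 values for 5 variables — and purple appears only in Hank's list, so Hank = purple.

Hank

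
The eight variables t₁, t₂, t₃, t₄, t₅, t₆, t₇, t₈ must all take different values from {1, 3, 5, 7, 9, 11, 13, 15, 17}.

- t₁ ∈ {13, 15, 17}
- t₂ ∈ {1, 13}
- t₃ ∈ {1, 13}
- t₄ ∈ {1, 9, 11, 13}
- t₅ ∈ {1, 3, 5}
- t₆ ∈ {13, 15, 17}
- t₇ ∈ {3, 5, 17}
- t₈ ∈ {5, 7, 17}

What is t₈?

The 2 variables t₂ and t₃ are confined to {1, 13}, which locks those values in; drop them from t₁, t₄, t₅, t₆.
t₁ and t₆ share exactly the 2 values {15, 17}; by pigeonhole those values go to them, so strike 15, 17 from t₇, t₈.
The 2 variables t₅ and t₇ are confined to {3, 5}, which locks those values in; drop them from t₈.
So t₈ = 7.

7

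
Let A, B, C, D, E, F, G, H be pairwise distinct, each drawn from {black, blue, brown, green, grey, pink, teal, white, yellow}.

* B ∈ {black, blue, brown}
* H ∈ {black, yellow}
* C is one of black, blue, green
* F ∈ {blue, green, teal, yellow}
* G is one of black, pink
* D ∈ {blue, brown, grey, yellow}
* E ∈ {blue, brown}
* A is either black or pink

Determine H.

yellow

The 8 variables together cover exactly {black, blue, brown, green, grey, pink, teal, yellow} — 8 values for 8 variables — and grey appears only in D's list, so D = grey.
The 7 still-open variables together cover exactly {black, blue, brown, green, pink, teal, yellow} — 7 values for 7 variables — and teal appears only in F's list, so F = teal.
Among the 6 still-open variables, green fits only C (and all 6 values in {black, blue, brown, green, pink, yellow} must be used), so C = green.
The 5 still-open variables draw from only 5 values {black, blue, brown, pink, yellow}, so each is used; only H can be yellow, hence H = yellow.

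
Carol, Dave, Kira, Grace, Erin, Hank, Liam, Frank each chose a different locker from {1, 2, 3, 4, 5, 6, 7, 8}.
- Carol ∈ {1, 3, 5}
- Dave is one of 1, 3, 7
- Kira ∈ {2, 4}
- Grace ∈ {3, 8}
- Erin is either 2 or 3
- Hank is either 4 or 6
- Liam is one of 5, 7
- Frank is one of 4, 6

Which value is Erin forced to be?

The 8 variables draw from only 8 values {1, 2, 3, 4, 5, 6, 7, 8}, so each is used; only Grace can be 8, hence Grace = 8.
The 2 variables Hank and Frank are confined to {4, 6}, which locks those values in; drop them from Kira.
Kira's domain is down to {2}, so Kira = 2. Strike 2 from Erin.
So Erin = 3.

3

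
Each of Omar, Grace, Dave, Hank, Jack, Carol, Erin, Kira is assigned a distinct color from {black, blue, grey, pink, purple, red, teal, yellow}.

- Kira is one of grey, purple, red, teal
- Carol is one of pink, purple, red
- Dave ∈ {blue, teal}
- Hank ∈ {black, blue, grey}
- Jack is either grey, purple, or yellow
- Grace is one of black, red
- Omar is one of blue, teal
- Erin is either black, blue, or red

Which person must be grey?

Hank

The 8 variables draw from only 8 values {black, blue, grey, pink, purple, red, teal, yellow}, so each is used; only Carol can be pink, hence Carol = pink.
Among the 7 still-open variables, yellow fits only Jack (and all 7 values in {black, blue, grey, purple, red, teal, yellow} must be used), so Jack = yellow.
The 6 still-open variables together cover exactly {black, blue, grey, purple, red, teal} — 6 values for 6 variables — and purple appears only in Kira's list, so Kira = purple.
The 5 still-open variables draw from only 5 values {black, blue, grey, red, teal}, so each is used; only Hank can be grey, hence Hank = grey.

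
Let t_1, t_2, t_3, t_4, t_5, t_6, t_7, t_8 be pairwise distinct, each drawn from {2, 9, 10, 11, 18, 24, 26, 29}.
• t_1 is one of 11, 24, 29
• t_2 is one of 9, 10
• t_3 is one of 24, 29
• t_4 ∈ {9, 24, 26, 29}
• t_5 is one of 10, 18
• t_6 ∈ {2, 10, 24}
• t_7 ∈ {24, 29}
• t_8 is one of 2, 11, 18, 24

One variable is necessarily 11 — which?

t_1

The 8 variables together cover exactly {2, 9, 10, 11, 18, 24, 26, 29} — 8 values for 8 variables — and 26 appears only in t_4's list, so t_4 = 26.
The 7 still-open variables together cover exactly {2, 9, 10, 11, 18, 24, 29} — 7 values for 7 variables — and 9 appears only in t_2's list, so t_2 = 9.
t_3 and t_7 share exactly the 2 values {24, 29}; by pigeonhole those values go to them, so strike 24, 29 from t_1, t_6, t_8.
So 11 goes to t_1.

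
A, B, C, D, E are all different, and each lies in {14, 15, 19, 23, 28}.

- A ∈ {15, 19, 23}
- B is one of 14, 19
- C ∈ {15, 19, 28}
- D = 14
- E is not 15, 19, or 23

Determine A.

D must be 14 (only option left). Remove 14 from B, E.
E must be 28 (only option left). Remove 28 from C.
That leaves B = 19. So A, C can't be 19.
C has just one choice, so C = 15. Eliminate 15 elsewhere: A.
So A = 23.

23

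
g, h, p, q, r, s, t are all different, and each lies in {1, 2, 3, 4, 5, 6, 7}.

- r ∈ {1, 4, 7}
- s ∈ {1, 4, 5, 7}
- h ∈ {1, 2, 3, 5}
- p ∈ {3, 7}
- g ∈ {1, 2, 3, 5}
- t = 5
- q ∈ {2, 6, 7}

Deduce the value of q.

6

t's domain is down to {5}, so t = 5. So g, h, s can't be 5.
The 6 still-open variables draw from only 6 values {1, 2, 3, 4, 6, 7}, so each is used; only q can be 6, hence q = 6.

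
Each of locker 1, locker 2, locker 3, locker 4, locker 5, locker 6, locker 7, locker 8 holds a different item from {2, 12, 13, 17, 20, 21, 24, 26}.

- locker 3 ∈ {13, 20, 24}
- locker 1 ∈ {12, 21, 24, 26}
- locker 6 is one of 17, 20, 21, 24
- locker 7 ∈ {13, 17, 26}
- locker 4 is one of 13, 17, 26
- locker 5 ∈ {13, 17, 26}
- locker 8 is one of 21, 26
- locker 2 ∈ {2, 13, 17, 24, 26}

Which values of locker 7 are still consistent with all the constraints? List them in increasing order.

Among the 8 variables, 2 fits only locker 2 (and all 8 values in {2, 12, 13, 17, 20, 21, 24, 26} must be used), so locker 2 = 2.
The 7 still-open variables draw from only 7 values {12, 13, 17, 20, 21, 24, 26}, so each is used; only locker 1 can be 12, hence locker 1 = 12.
locker 4, locker 5, locker 7 share exactly the 3 values {13, 17, 26}; by pigeonhole those values go to them, so strike 13, 17, 26 from locker 3, locker 6, locker 8.
locker 8 has just one choice, so locker 8 = 21. Remove 21 from locker 6.
No further eliminations apply; locker 7 can still be any of 13, 17, 26.

13, 17, 26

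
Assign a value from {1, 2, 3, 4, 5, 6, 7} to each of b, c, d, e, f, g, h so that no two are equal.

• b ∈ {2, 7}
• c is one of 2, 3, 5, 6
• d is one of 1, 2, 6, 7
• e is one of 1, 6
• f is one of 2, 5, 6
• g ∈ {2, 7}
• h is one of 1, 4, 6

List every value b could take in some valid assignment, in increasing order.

2, 7

The 7 variables draw from only 7 values {1, 2, 3, 4, 5, 6, 7}, so each is used; only c can be 3, hence c = 3.
The 6 still-open variables together cover exactly {1, 2, 4, 5, 6, 7} — 6 values for 6 variables — and 4 appears only in h's list, so h = 4.
Among the 5 still-open variables, 5 fits only f (and all 5 values in {1, 2, 5, 6, 7} must be used), so f = 5.
b and g between them cover only {2, 7} — a naked pair. Remove those values from d.
No further eliminations apply; b can still be any of 2, 7.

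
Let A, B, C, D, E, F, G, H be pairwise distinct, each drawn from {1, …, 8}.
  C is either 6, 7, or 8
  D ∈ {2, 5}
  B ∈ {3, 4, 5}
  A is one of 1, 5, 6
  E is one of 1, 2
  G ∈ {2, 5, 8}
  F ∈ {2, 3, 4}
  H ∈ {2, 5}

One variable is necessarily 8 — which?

The 8 variables draw from only 8 values {1, 2, 3, 4, 5, 6, 7, 8}, so each is used; only C can be 7, hence C = 7.
The 7 still-open variables together cover exactly {1, 2, 3, 4, 5, 6, 8} — 7 values for 7 variables — and 6 appears only in A's list, so A = 6.
The 6 still-open variables together cover exactly {1, 2, 3, 4, 5, 8} — 6 values for 6 variables — and 1 appears only in E's list, so E = 1.
The 5 still-open variables draw from only 5 values {2, 3, 4, 5, 8}, so each is used; only G can be 8, hence G = 8.

G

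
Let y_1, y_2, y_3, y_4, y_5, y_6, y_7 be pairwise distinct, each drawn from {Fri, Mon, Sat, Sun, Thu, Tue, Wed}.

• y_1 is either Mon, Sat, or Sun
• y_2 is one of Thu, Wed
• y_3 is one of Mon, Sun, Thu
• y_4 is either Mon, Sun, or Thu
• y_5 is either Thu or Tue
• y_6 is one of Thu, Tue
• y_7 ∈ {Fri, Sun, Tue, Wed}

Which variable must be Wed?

y_2

The 7 variables draw from only 7 values {Fri, Mon, Sat, Sun, Thu, Tue, Wed}, so each is used; only y_7 can be Fri, hence y_7 = Fri.
The 6 still-open variables draw from only 6 values {Mon, Sat, Sun, Thu, Tue, Wed}, so each is used; only y_1 can be Sat, hence y_1 = Sat.
Among the 5 still-open variables, Wed fits only y_2 (and all 5 values in {Mon, Sun, Thu, Tue, Wed} must be used), so y_2 = Wed.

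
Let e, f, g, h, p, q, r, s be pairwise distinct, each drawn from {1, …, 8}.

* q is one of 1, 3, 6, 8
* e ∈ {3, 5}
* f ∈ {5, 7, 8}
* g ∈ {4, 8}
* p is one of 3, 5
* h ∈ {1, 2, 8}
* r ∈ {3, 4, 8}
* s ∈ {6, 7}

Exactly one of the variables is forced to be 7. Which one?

f

The 8 variables together cover exactly {1, 2, 3, 4, 5, 6, 7, 8} — 8 values for 8 variables — and 2 appears only in h's list, so h = 2.
The 7 still-open variables draw from only 7 values {1, 3, 4, 5, 6, 7, 8}, so each is used; only q can be 1, hence q = 1.
Among the 6 still-open variables, 6 fits only s (and all 6 values in {3, 4, 5, 6, 7, 8} must be used), so s = 6.
Among the 5 still-open variables, 7 fits only f (and all 5 values in {3, 4, 5, 7, 8} must be used), so f = 7.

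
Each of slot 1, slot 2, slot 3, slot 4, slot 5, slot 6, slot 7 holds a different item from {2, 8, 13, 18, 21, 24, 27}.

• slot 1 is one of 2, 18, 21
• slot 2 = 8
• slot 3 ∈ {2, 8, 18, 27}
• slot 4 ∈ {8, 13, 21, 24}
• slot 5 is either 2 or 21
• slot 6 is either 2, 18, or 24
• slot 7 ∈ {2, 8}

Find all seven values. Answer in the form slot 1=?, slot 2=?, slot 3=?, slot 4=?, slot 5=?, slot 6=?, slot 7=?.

slot 2's domain is down to {8}, so slot 2 = 8. Remove 8 from slot 3, slot 4, slot 7.
slot 7 has just one choice, so slot 7 = 2. So slot 1, slot 3, slot 5, slot 6 can't be 2.
slot 5's domain is down to {21}, so slot 5 = 21. Remove 21 from slot 1, slot 4.
That leaves slot 1 = 18. Remove 18 from slot 3, slot 6.
slot 3 has just one choice, so slot 3 = 27.
slot 6 has just one choice, so slot 6 = 24. Strike 24 from slot 4.
slot 4 has just one choice, so slot 4 = 13.

slot 1=18, slot 2=8, slot 3=27, slot 4=13, slot 5=21, slot 6=24, slot 7=2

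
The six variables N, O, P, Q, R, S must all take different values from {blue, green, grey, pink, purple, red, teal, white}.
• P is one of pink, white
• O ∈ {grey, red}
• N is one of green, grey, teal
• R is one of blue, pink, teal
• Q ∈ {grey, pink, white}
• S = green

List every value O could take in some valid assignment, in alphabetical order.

grey, red

S has just one choice, so S = green. So N can't be green.
No further eliminations apply; O can still be any of grey, red.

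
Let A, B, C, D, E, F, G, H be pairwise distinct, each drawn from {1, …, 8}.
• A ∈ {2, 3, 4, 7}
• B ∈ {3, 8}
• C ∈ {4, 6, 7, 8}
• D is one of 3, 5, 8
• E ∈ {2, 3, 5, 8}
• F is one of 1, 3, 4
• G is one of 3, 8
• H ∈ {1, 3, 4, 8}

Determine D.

The 8 variables draw from only 8 values {1, 2, 3, 4, 5, 6, 7, 8}, so each is used; only C can be 6, hence C = 6.
The 7 still-open variables draw from only 7 values {1, 2, 3, 4, 5, 7, 8}, so each is used; only A can be 7, hence A = 7.
Among the 6 still-open variables, 2 fits only E (and all 6 values in {1, 2, 3, 4, 5, 8} must be used), so E = 2.
The 5 still-open variables draw from only 5 values {1, 3, 4, 5, 8}, so each is used; only D can be 5, hence D = 5.

5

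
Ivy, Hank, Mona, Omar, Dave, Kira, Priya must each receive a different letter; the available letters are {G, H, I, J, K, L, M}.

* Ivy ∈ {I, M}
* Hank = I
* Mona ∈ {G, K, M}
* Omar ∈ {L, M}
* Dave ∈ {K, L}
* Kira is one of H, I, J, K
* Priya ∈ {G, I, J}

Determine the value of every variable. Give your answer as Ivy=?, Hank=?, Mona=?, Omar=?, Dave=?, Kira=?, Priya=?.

Hank must be I (only option left). Eliminate I elsewhere: Ivy, Kira, Priya.
Ivy has just one choice, so Ivy = M. Remove M from Mona, Omar.
That leaves Omar = L. Eliminate L elsewhere: Dave.
Dave has just one choice, so Dave = K. Eliminate K elsewhere: Mona, Kira.
Mona's domain is down to {G}, so Mona = G. Remove G from Priya.
Priya has just one choice, so Priya = J. Eliminate J elsewhere: Kira.
Kira must be H (only option left).

Ivy=M, Hank=I, Mona=G, Omar=L, Dave=K, Kira=H, Priya=J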